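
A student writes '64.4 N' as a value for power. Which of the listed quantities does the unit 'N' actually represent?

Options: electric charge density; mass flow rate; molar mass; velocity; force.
force

power should have units dimensionally equivalent to kg * m^2 / s^3 (e.g. W).
The given unit 'N' reduces to kg * m / s^2. Of the listed options, that is the dimensionality of force.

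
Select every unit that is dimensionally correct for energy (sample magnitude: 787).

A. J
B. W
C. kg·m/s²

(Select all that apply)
A

energy has SI base units: kg * m^2 / s^2

Checking each option against kg * m^2 / s^2:
  A. J: ✓ matches
  B. W: ✗ does not match
  C. kg·m/s²: ✗ does not match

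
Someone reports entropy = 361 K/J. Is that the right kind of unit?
No

entropy has SI base units: kg * m^2 / (s^2 * K)
K/J does NOT reduce to kg * m^2 / (s^2 * K); a valid unit for entropy would be e.g. J/K.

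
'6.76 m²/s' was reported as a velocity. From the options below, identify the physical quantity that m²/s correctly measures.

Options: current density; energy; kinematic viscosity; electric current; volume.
kinematic viscosity

velocity should have units dimensionally equivalent to m / s (e.g. m/s).
The given unit 'm²/s' reduces to m^2 / s. Of the listed options, that is the dimensionality of kinematic viscosity.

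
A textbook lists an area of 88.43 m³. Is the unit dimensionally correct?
No

area has SI base units: m^2
m³ does NOT reduce to m^2; a valid unit for area would be e.g. m².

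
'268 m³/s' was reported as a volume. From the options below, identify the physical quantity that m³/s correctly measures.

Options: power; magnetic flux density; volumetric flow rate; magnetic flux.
volumetric flow rate

volume should have units dimensionally equivalent to m^3 (e.g. m³).
The given unit 'm³/s' reduces to m^3 / s. Of the listed options, that is the dimensionality of volumetric flow rate.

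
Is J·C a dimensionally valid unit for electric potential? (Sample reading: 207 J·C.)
No

electric potential has SI base units: kg * m^2 / (A * s^3)
J·C does NOT reduce to kg * m^2 / (A * s^3); a valid unit for electric potential would be e.g. V.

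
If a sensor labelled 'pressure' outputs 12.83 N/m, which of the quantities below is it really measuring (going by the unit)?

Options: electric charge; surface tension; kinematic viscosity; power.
surface tension

pressure should have units dimensionally equivalent to kg / (m * s^2) (e.g. Pa).
The given unit 'N/m' reduces to kg / s^2. Of the listed options, that is the dimensionality of surface tension.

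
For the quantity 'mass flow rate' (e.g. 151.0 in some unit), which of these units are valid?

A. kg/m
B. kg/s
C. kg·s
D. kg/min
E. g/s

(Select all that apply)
B, D, E

mass flow rate has SI base units: kg / s

Checking each option against kg / s:
  A. kg/m: ✗ does not match
  B. kg/s: ✓ matches
  C. kg·s: ✗ does not match
  D. kg/min: ✓ matches
  E. g/s: ✓ matches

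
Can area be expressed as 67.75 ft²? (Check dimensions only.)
Yes

area has SI base units: m^2
ft² reduces to the same SI base units, so it is a valid unit for area.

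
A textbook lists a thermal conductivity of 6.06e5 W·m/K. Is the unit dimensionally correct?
No

thermal conductivity has SI base units: kg * m / (s^3 * K)
W·m/K does NOT reduce to kg * m / (s^3 * K); a valid unit for thermal conductivity would be e.g. W/(m·K).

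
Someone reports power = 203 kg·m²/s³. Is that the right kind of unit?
Yes

power has SI base units: kg * m^2 / s^3
kg·m²/s³ reduces to the same SI base units, so it is a valid unit for power.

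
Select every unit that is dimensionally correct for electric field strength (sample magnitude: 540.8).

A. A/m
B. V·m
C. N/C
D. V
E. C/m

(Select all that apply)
C

electric field strength has SI base units: kg * m / (A * s^3)

Checking each option against kg * m / (A * s^3):
  A. A/m: ✗ does not match
  B. V·m: ✗ does not match
  C. N/C: ✓ matches
  D. V: ✗ does not match
  E. C/m: ✗ does not match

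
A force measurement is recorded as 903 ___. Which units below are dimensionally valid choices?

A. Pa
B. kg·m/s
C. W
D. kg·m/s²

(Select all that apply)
D

force has SI base units: kg * m / s^2

Checking each option against kg * m / s^2:
  A. Pa: ✗ does not match
  B. kg·m/s: ✗ does not match
  C. W: ✗ does not match
  D. kg·m/s²: ✓ matches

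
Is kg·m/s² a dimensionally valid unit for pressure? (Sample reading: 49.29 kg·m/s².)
No

pressure has SI base units: kg / (m * s^2)
kg·m/s² does NOT reduce to kg / (m * s^2); a valid unit for pressure would be e.g. Pa.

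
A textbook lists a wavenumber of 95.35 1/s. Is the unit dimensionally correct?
No

wavenumber has SI base units: 1 / m
1/s does NOT reduce to 1 / m; a valid unit for wavenumber would be e.g. 1/m.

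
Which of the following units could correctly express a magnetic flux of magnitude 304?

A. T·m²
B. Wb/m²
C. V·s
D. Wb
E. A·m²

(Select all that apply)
A, C, D

magnetic flux has SI base units: kg * m^2 / (A * s^2)

Checking each option against kg * m^2 / (A * s^2):
  A. T·m²: ✓ matches
  B. Wb/m²: ✗ does not match
  C. V·s: ✓ matches
  D. Wb: ✓ matches
  E. A·m²: ✗ does not match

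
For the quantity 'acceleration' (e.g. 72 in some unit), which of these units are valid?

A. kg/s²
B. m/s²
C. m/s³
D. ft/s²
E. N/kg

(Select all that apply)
B, D, E

acceleration has SI base units: m / s^2

Checking each option against m / s^2:
  A. kg/s²: ✗ does not match
  B. m/s²: ✓ matches
  C. m/s³: ✗ does not match
  D. ft/s²: ✓ matches
  E. N/kg: ✓ matches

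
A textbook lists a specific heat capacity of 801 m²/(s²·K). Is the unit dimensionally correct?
Yes

specific heat capacity has SI base units: m^2 / (s^2 * K)
m²/(s²·K) reduces to the same SI base units, so it is a valid unit for specific heat capacity.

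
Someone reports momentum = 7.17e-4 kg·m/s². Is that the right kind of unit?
No

momentum has SI base units: kg * m / s
kg·m/s² does NOT reduce to kg * m / s; a valid unit for momentum would be e.g. kg·m/s.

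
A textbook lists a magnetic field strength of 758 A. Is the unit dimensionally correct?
No

magnetic field strength has SI base units: A / m
A does NOT reduce to A / m; a valid unit for magnetic field strength would be e.g. A/m.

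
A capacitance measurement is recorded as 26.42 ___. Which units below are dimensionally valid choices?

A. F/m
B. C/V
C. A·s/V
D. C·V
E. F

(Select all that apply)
B, C, E

capacitance has SI base units: A^2 * s^4 / (kg * m^2)

Checking each option against A^2 * s^4 / (kg * m^2):
  A. F/m: ✗ does not match
  B. C/V: ✓ matches
  C. A·s/V: ✓ matches
  D. C·V: ✗ does not match
  E. F: ✓ matches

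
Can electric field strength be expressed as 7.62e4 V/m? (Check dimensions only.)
Yes

electric field strength has SI base units: kg * m / (A * s^3)
V/m reduces to the same SI base units, so it is a valid unit for electric field strength.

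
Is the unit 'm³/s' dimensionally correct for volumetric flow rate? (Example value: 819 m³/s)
Yes

volumetric flow rate has SI base units: m^3 / s
m³/s reduces to the same SI base units, so it is a valid unit for volumetric flow rate.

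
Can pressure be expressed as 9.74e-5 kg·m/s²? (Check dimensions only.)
No

pressure has SI base units: kg / (m * s^2)
kg·m/s² does NOT reduce to kg / (m * s^2); a valid unit for pressure would be e.g. Pa.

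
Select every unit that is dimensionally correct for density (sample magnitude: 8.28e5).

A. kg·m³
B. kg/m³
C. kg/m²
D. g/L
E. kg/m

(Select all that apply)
B, D

density has SI base units: kg / m^3

Checking each option against kg / m^3:
  A. kg·m³: ✗ does not match
  B. kg/m³: ✓ matches
  C. kg/m²: ✗ does not match
  D. g/L: ✓ matches
  E. kg/m: ✗ does not match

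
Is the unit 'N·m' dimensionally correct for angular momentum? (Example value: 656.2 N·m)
No

angular momentum has SI base units: kg * m^2 / s
N·m does NOT reduce to kg * m^2 / s; a valid unit for angular momentum would be e.g. kg·m²/s.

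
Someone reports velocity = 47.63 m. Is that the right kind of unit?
No

velocity has SI base units: m / s
m does NOT reduce to m / s; a valid unit for velocity would be e.g. m/s.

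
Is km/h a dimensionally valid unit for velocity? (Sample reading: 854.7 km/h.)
Yes

velocity has SI base units: m / s
km/h reduces to the same SI base units, so it is a valid unit for velocity.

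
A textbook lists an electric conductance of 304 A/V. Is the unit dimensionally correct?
Yes

electric conductance has SI base units: A^2 * s^3 / (kg * m^2)
A/V reduces to the same SI base units, so it is a valid unit for electric conductance.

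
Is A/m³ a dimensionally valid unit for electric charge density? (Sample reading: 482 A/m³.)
No

electric charge density has SI base units: A * s / m^3
A/m³ does NOT reduce to A * s / m^3; a valid unit for electric charge density would be e.g. C/m³.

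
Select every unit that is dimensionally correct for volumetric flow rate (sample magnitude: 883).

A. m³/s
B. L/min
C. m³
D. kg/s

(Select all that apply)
A, B

volumetric flow rate has SI base units: m^3 / s

Checking each option against m^3 / s:
  A. m³/s: ✓ matches
  B. L/min: ✓ matches
  C. m³: ✗ does not match
  D. kg/s: ✗ does not match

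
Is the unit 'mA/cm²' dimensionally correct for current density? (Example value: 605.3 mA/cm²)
Yes

current density has SI base units: A / m^2
mA/cm² reduces to the same SI base units, so it is a valid unit for current density.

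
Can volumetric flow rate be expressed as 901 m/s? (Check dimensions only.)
No

volumetric flow rate has SI base units: m^3 / s
m/s does NOT reduce to m^3 / s; a valid unit for volumetric flow rate would be e.g. m³/s.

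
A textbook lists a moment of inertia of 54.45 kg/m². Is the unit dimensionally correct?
No

moment of inertia has SI base units: kg * m^2
kg/m² does NOT reduce to kg * m^2; a valid unit for moment of inertia would be e.g. kg·m².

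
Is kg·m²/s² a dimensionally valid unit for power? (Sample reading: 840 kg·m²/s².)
No

power has SI base units: kg * m^2 / s^3
kg·m²/s² does NOT reduce to kg * m^2 / s^3; a valid unit for power would be e.g. W.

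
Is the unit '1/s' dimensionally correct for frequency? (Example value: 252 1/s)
Yes

frequency has SI base units: 1 / s
1/s reduces to the same SI base units, so it is a valid unit for frequency.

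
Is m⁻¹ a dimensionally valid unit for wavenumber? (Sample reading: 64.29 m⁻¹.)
Yes

wavenumber has SI base units: 1 / m
m⁻¹ reduces to the same SI base units, so it is a valid unit for wavenumber.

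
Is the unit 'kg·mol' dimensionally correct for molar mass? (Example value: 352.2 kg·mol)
No

molar mass has SI base units: kg / mol
kg·mol does NOT reduce to kg / mol; a valid unit for molar mass would be e.g. kg/mol.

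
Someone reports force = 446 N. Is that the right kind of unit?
Yes

force has SI base units: kg * m / s^2
N reduces to the same SI base units, so it is a valid unit for force.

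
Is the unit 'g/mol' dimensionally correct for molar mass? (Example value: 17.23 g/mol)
Yes

molar mass has SI base units: kg / mol
g/mol reduces to the same SI base units, so it is a valid unit for molar mass.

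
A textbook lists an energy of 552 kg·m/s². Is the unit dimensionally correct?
No

energy has SI base units: kg * m^2 / s^2
kg·m/s² does NOT reduce to kg * m^2 / s^2; a valid unit for energy would be e.g. J.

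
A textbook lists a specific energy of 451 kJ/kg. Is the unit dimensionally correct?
Yes

specific energy has SI base units: m^2 / s^2
kJ/kg reduces to the same SI base units, so it is a valid unit for specific energy.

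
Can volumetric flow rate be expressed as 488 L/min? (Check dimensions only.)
Yes

volumetric flow rate has SI base units: m^3 / s
L/min reduces to the same SI base units, so it is a valid unit for volumetric flow rate.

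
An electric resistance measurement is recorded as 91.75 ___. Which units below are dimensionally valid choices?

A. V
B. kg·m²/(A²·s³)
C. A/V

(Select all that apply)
B

electric resistance has SI base units: kg * m^2 / (A^2 * s^3)

Checking each option against kg * m^2 / (A^2 * s^3):
  A. V: ✗ does not match
  B. kg·m²/(A²·s³): ✓ matches
  C. A/V: ✗ does not match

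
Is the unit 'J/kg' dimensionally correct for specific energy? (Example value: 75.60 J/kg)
Yes

specific energy has SI base units: m^2 / s^2
J/kg reduces to the same SI base units, so it is a valid unit for specific energy.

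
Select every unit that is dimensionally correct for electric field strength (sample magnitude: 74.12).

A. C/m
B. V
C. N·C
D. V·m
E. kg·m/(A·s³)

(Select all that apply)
E

electric field strength has SI base units: kg * m / (A * s^3)

Checking each option against kg * m / (A * s^3):
  A. C/m: ✗ does not match
  B. V: ✗ does not match
  C. N·C: ✗ does not match
  D. V·m: ✗ does not match
  E. kg·m/(A·s³): ✓ matches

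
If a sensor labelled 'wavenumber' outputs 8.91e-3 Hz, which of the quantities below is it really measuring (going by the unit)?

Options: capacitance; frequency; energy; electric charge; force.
frequency

wavenumber should have units dimensionally equivalent to 1 / m (e.g. 1/m).
The given unit 'Hz' reduces to 1 / s. Of the listed options, that is the dimensionality of frequency.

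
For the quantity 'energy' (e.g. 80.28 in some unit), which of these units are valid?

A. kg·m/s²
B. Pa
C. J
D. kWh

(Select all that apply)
C, D

energy has SI base units: kg * m^2 / s^2

Checking each option against kg * m^2 / s^2:
  A. kg·m/s²: ✗ does not match
  B. Pa: ✗ does not match
  C. J: ✓ matches
  D. kWh: ✓ matches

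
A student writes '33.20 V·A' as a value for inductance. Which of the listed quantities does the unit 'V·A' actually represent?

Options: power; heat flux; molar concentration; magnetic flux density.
power

inductance should have units dimensionally equivalent to kg * m^2 / (A^2 * s^2) (e.g. H).
The given unit 'V·A' reduces to kg * m^2 / s^3. Of the listed options, that is the dimensionality of power.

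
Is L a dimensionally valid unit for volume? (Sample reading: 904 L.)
Yes

volume has SI base units: m^3
L reduces to the same SI base units, so it is a valid unit for volume.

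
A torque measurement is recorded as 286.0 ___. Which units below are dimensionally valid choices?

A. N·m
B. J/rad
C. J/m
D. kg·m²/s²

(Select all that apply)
A, B, D

torque has SI base units: kg * m^2 / s^2

Checking each option against kg * m^2 / s^2:
  A. N·m: ✓ matches
  B. J/rad: ✓ matches
  C. J/m: ✗ does not match
  D. kg·m²/s²: ✓ matches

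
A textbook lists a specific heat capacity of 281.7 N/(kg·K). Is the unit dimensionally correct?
No

specific heat capacity has SI base units: m^2 / (s^2 * K)
N/(kg·K) does NOT reduce to m^2 / (s^2 * K); a valid unit for specific heat capacity would be e.g. J/(kg·K).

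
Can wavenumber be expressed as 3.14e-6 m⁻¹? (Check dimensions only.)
Yes

wavenumber has SI base units: 1 / m
m⁻¹ reduces to the same SI base units, so it is a valid unit for wavenumber.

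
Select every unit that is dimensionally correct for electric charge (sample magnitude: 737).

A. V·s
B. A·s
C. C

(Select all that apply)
B, C

electric charge has SI base units: A * s

Checking each option against A * s:
  A. V·s: ✗ does not match
  B. A·s: ✓ matches
  C. C: ✓ matches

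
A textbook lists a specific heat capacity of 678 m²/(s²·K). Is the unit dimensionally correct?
Yes

specific heat capacity has SI base units: m^2 / (s^2 * K)
m²/(s²·K) reduces to the same SI base units, so it is a valid unit for specific heat capacity.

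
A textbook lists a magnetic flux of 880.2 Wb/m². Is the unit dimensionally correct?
No

magnetic flux has SI base units: kg * m^2 / (A * s^2)
Wb/m² does NOT reduce to kg * m^2 / (A * s^2); a valid unit for magnetic flux would be e.g. Wb.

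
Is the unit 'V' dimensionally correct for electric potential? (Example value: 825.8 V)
Yes

electric potential has SI base units: kg * m^2 / (A * s^3)
V reduces to the same SI base units, so it is a valid unit for electric potential.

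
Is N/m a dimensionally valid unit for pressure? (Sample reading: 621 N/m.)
No

pressure has SI base units: kg / (m * s^2)
N/m does NOT reduce to kg / (m * s^2); a valid unit for pressure would be e.g. Pa.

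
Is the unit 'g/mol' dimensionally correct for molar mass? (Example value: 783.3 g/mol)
Yes

molar mass has SI base units: kg / mol
g/mol reduces to the same SI base units, so it is a valid unit for molar mass.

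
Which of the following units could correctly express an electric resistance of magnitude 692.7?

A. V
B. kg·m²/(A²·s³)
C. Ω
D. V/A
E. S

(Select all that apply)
B, C, D

electric resistance has SI base units: kg * m^2 / (A^2 * s^3)

Checking each option against kg * m^2 / (A^2 * s^3):
  A. V: ✗ does not match
  B. kg·m²/(A²·s³): ✓ matches
  C. Ω: ✓ matches
  D. V/A: ✓ matches
  E. S: ✗ does not match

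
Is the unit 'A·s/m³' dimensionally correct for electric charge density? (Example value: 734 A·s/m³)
Yes

electric charge density has SI base units: A * s / m^3
A·s/m³ reduces to the same SI base units, so it is a valid unit for electric charge density.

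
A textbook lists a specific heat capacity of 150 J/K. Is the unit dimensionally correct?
No

specific heat capacity has SI base units: m^2 / (s^2 * K)
J/K does NOT reduce to m^2 / (s^2 * K); a valid unit for specific heat capacity would be e.g. J/(kg·K).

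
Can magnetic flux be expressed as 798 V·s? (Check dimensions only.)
Yes

magnetic flux has SI base units: kg * m^2 / (A * s^2)
V·s reduces to the same SI base units, so it is a valid unit for magnetic flux.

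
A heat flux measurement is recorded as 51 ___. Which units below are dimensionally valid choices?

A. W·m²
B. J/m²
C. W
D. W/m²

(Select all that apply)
D

heat flux has SI base units: kg / s^3

Checking each option against kg / s^3:
  A. W·m²: ✗ does not match
  B. J/m²: ✗ does not match
  C. W: ✗ does not match
  D. W/m²: ✓ matches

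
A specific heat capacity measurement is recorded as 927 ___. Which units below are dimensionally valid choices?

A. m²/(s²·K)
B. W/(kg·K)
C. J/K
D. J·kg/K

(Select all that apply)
A

specific heat capacity has SI base units: m^2 / (s^2 * K)

Checking each option against m^2 / (s^2 * K):
  A. m²/(s²·K): ✓ matches
  B. W/(kg·K): ✗ does not match
  C. J/K: ✗ does not match
  D. J·kg/K: ✗ does not match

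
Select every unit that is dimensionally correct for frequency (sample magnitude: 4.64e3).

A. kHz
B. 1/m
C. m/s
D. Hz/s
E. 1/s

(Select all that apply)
A, E

frequency has SI base units: 1 / s

Checking each option against 1 / s:
  A. kHz: ✓ matches
  B. 1/m: ✗ does not match
  C. m/s: ✗ does not match
  D. Hz/s: ✗ does not match
  E. 1/s: ✓ matches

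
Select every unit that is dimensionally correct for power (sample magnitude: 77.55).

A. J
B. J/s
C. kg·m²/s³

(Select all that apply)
B, C

power has SI base units: kg * m^2 / s^3

Checking each option against kg * m^2 / s^3:
  A. J: ✗ does not match
  B. J/s: ✓ matches
  C. kg·m²/s³: ✓ matches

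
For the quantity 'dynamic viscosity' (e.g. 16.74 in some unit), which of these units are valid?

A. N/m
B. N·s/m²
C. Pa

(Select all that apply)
B

dynamic viscosity has SI base units: kg / (m * s)

Checking each option against kg / (m * s):
  A. N/m: ✗ does not match
  B. N·s/m²: ✓ matches
  C. Pa: ✗ does not match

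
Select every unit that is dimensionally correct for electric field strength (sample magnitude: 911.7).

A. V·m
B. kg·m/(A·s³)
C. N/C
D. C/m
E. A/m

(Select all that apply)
B, C

electric field strength has SI base units: kg * m / (A * s^3)

Checking each option against kg * m / (A * s^3):
  A. V·m: ✗ does not match
  B. kg·m/(A·s³): ✓ matches
  C. N/C: ✓ matches
  D. C/m: ✗ does not match
  E. A/m: ✗ does not match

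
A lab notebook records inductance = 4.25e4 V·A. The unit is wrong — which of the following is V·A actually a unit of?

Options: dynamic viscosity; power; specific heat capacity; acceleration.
power

inductance should have units dimensionally equivalent to kg * m^2 / (A^2 * s^2) (e.g. H).
The given unit 'V·A' reduces to kg * m^2 / s^3. Of the listed options, that is the dimensionality of power.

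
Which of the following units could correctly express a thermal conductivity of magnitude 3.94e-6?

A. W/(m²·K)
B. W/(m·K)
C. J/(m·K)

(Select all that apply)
B

thermal conductivity has SI base units: kg * m / (s^3 * K)

Checking each option against kg * m / (s^3 * K):
  A. W/(m²·K): ✗ does not match
  B. W/(m·K): ✓ matches
  C. J/(m·K): ✗ does not match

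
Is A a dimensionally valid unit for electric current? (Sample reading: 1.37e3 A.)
Yes

electric current has SI base units: A
A reduces to the same SI base units, so it is a valid unit for electric current.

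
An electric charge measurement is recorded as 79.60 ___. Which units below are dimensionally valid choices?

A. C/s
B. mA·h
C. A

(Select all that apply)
B

electric charge has SI base units: A * s

Checking each option against A * s:
  A. C/s: ✗ does not match
  B. mA·h: ✓ matches
  C. A: ✗ does not match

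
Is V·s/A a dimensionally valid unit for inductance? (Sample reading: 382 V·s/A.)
Yes

inductance has SI base units: kg * m^2 / (A^2 * s^2)
V·s/A reduces to the same SI base units, so it is a valid unit for inductance.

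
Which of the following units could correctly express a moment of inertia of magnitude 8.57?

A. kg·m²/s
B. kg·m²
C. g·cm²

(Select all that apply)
B, C

moment of inertia has SI base units: kg * m^2

Checking each option against kg * m^2:
  A. kg·m²/s: ✗ does not match
  B. kg·m²: ✓ matches
  C. g·cm²: ✓ matches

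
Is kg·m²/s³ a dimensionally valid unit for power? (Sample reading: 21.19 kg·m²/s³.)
Yes

power has SI base units: kg * m^2 / s^3
kg·m²/s³ reduces to the same SI base units, so it is a valid unit for power.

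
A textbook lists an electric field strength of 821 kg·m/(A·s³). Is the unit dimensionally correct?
Yes

electric field strength has SI base units: kg * m / (A * s^3)
kg·m/(A·s³) reduces to the same SI base units, so it is a valid unit for electric field strength.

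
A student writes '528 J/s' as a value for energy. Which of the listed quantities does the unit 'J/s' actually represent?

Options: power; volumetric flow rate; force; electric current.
power

energy should have units dimensionally equivalent to kg * m^2 / s^2 (e.g. J).
The given unit 'J/s' reduces to kg * m^2 / s^3. Of the listed options, that is the dimensionality of power.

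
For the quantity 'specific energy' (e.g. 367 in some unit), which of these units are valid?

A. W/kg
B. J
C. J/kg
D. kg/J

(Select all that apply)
C

specific energy has SI base units: m^2 / s^2

Checking each option against m^2 / s^2:
  A. W/kg: ✗ does not match
  B. J: ✗ does not match
  C. J/kg: ✓ matches
  D. kg/J: ✗ does not match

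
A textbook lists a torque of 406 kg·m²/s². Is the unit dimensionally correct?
Yes

torque has SI base units: kg * m^2 / s^2
kg·m²/s² reduces to the same SI base units, so it is a valid unit for torque.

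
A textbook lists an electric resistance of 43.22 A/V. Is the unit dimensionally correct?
No

electric resistance has SI base units: kg * m^2 / (A^2 * s^3)
A/V does NOT reduce to kg * m^2 / (A^2 * s^3); a valid unit for electric resistance would be e.g. Ω.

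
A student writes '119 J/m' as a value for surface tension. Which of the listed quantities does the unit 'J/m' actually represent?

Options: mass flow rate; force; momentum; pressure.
force

surface tension should have units dimensionally equivalent to kg / s^2 (e.g. N/m).
The given unit 'J/m' reduces to kg * m / s^2. Of the listed options, that is the dimensionality of force.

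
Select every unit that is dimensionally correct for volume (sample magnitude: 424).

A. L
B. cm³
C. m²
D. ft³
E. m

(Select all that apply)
A, B, D

volume has SI base units: m^3

Checking each option against m^3:
  A. L: ✓ matches
  B. cm³: ✓ matches
  C. m²: ✗ does not match
  D. ft³: ✓ matches
  E. m: ✗ does not match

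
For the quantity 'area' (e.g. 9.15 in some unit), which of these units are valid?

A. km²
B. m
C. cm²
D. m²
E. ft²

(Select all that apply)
A, C, D, E

area has SI base units: m^2

Checking each option against m^2:
  A. km²: ✓ matches
  B. m: ✗ does not match
  C. cm²: ✓ matches
  D. m²: ✓ matches
  E. ft²: ✓ matches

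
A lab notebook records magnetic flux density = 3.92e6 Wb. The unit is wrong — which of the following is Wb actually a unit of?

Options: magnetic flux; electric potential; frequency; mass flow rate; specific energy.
magnetic flux

magnetic flux density should have units dimensionally equivalent to kg / (A * s^2) (e.g. T).
The given unit 'Wb' reduces to kg * m^2 / (A * s^2). Of the listed options, that is the dimensionality of magnetic flux.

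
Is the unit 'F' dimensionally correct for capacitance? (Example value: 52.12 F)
Yes

capacitance has SI base units: A^2 * s^4 / (kg * m^2)
F reduces to the same SI base units, so it is a valid unit for capacitance.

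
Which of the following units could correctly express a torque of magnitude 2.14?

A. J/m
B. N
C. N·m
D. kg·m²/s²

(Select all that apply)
C, D

torque has SI base units: kg * m^2 / s^2

Checking each option against kg * m^2 / s^2:
  A. J/m: ✗ does not match
  B. N: ✗ does not match
  C. N·m: ✓ matches
  D. kg·m²/s²: ✓ matches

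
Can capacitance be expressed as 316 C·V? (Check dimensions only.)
No

capacitance has SI base units: A^2 * s^4 / (kg * m^2)
C·V does NOT reduce to A^2 * s^4 / (kg * m^2); a valid unit for capacitance would be e.g. F.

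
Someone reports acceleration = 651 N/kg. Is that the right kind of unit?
Yes

acceleration has SI base units: m / s^2
N/kg reduces to the same SI base units, so it is a valid unit for acceleration.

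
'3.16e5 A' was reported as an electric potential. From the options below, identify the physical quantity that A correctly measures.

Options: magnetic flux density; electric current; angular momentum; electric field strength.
electric current

electric potential should have units dimensionally equivalent to kg * m^2 / (A * s^3) (e.g. V).
The given unit 'A' reduces to A. Of the listed options, that is the dimensionality of electric current.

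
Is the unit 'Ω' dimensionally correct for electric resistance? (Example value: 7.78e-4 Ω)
Yes

electric resistance has SI base units: kg * m^2 / (A^2 * s^3)
Ω reduces to the same SI base units, so it is a valid unit for electric resistance.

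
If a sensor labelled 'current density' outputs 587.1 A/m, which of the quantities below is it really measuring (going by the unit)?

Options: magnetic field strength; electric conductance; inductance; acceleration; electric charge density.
magnetic field strength

current density should have units dimensionally equivalent to A / m^2 (e.g. A/m²).
The given unit 'A/m' reduces to A / m. Of the listed options, that is the dimensionality of magnetic field strength.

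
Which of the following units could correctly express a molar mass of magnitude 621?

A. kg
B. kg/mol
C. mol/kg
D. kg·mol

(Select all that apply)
B

molar mass has SI base units: kg / mol

Checking each option against kg / mol:
  A. kg: ✗ does not match
  B. kg/mol: ✓ matches
  C. mol/kg: ✗ does not match
  D. kg·mol: ✗ does not match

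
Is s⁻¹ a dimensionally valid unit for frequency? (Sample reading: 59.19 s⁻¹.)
Yes

frequency has SI base units: 1 / s
s⁻¹ reduces to the same SI base units, so it is a valid unit for frequency.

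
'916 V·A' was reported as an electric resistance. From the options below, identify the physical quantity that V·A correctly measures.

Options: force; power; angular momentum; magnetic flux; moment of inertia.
power

electric resistance should have units dimensionally equivalent to kg * m^2 / (A^2 * s^3) (e.g. Ω).
The given unit 'V·A' reduces to kg * m^2 / s^3. Of the listed options, that is the dimensionality of power.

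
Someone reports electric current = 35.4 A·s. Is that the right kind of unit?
No

electric current has SI base units: A
A·s does NOT reduce to A; a valid unit for electric current would be e.g. A.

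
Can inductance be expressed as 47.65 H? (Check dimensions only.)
Yes

inductance has SI base units: kg * m^2 / (A^2 * s^2)
H reduces to the same SI base units, so it is a valid unit for inductance.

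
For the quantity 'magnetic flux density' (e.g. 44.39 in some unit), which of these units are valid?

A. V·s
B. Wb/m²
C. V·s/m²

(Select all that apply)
B, C

magnetic flux density has SI base units: kg / (A * s^2)

Checking each option against kg / (A * s^2):
  A. V·s: ✗ does not match
  B. Wb/m²: ✓ matches
  C. V·s/m²: ✓ matches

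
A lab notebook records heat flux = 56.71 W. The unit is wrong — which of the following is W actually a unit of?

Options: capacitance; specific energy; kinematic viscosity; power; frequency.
power

heat flux should have units dimensionally equivalent to kg / s^3 (e.g. W/m²).
The given unit 'W' reduces to kg * m^2 / s^3. Of the listed options, that is the dimensionality of power.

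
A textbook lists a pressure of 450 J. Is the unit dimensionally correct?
No

pressure has SI base units: kg / (m * s^2)
J does NOT reduce to kg / (m * s^2); a valid unit for pressure would be e.g. Pa.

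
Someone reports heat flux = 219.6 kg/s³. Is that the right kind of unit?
Yes

heat flux has SI base units: kg / s^3
kg/s³ reduces to the same SI base units, so it is a valid unit for heat flux.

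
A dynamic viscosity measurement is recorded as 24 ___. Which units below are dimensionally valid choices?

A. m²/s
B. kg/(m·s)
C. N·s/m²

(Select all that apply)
B, C

dynamic viscosity has SI base units: kg / (m * s)

Checking each option against kg / (m * s):
  A. m²/s: ✗ does not match
  B. kg/(m·s): ✓ matches
  C. N·s/m²: ✓ matches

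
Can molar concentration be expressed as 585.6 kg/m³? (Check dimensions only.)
No

molar concentration has SI base units: mol / m^3
kg/m³ does NOT reduce to mol / m^3; a valid unit for molar concentration would be e.g. mol/m³.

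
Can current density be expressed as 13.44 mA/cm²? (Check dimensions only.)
Yes

current density has SI base units: A / m^2
mA/cm² reduces to the same SI base units, so it is a valid unit for current density.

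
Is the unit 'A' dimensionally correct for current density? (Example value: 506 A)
No

current density has SI base units: A / m^2
A does NOT reduce to A / m^2; a valid unit for current density would be e.g. A/m².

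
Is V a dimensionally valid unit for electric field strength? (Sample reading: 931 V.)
No

electric field strength has SI base units: kg * m / (A * s^3)
V does NOT reduce to kg * m / (A * s^3); a valid unit for electric field strength would be e.g. V/m.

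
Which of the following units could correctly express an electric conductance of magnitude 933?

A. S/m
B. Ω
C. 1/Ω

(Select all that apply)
C

electric conductance has SI base units: A^2 * s^3 / (kg * m^2)

Checking each option against A^2 * s^3 / (kg * m^2):
  A. S/m: ✗ does not match
  B. Ω: ✗ does not match
  C. 1/Ω: ✓ matches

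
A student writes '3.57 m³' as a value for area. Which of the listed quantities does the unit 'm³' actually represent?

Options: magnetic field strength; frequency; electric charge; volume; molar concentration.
volume

area should have units dimensionally equivalent to m^2 (e.g. m²).
The given unit 'm³' reduces to m^3. Of the listed options, that is the dimensionality of volume.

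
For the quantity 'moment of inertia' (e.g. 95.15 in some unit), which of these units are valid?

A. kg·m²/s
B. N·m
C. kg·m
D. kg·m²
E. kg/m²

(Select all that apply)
D

moment of inertia has SI base units: kg * m^2

Checking each option against kg * m^2:
  A. kg·m²/s: ✗ does not match
  B. N·m: ✗ does not match
  C. kg·m: ✗ does not match
  D. kg·m²: ✓ matches
  E. kg/m²: ✗ does not match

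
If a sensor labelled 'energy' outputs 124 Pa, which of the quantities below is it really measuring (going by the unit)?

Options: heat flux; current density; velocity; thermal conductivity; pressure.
pressure

energy should have units dimensionally equivalent to kg * m^2 / s^2 (e.g. J).
The given unit 'Pa' reduces to kg / (m * s^2). Of the listed options, that is the dimensionality of pressure.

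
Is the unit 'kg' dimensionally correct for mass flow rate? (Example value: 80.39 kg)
No

mass flow rate has SI base units: kg / s
kg does NOT reduce to kg / s; a valid unit for mass flow rate would be e.g. kg/s.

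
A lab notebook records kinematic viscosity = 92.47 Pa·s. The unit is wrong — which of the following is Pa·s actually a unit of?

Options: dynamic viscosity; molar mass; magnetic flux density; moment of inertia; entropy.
dynamic viscosity

kinematic viscosity should have units dimensionally equivalent to m^2 / s (e.g. m²/s).
The given unit 'Pa·s' reduces to kg / (m * s). Of the listed options, that is the dimensionality of dynamic viscosity.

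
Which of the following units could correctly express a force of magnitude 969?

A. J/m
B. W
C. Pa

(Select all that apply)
A

force has SI base units: kg * m / s^2

Checking each option against kg * m / s^2:
  A. J/m: ✓ matches
  B. W: ✗ does not match
  C. Pa: ✗ does not match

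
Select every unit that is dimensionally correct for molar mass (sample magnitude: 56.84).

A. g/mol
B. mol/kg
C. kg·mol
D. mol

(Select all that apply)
A

molar mass has SI base units: kg / mol

Checking each option against kg / mol:
  A. g/mol: ✓ matches
  B. mol/kg: ✗ does not match
  C. kg·mol: ✗ does not match
  D. mol: ✗ does not match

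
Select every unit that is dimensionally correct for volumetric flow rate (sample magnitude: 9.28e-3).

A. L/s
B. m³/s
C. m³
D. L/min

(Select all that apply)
A, B, D

volumetric flow rate has SI base units: m^3 / s

Checking each option against m^3 / s:
  A. L/s: ✓ matches
  B. m³/s: ✓ matches
  C. m³: ✗ does not match
  D. L/min: ✓ matches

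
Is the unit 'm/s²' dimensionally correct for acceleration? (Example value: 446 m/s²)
Yes

acceleration has SI base units: m / s^2
m/s² reduces to the same SI base units, so it is a valid unit for acceleration.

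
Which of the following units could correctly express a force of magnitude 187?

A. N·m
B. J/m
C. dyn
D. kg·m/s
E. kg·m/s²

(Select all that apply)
B, C, E

force has SI base units: kg * m / s^2

Checking each option against kg * m / s^2:
  A. N·m: ✗ does not match
  B. J/m: ✓ matches
  C. dyn: ✓ matches
  D. kg·m/s: ✗ does not match
  E. kg·m/s²: ✓ matches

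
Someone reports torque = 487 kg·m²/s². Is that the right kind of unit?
Yes

torque has SI base units: kg * m^2 / s^2
kg·m²/s² reduces to the same SI base units, so it is a valid unit for torque.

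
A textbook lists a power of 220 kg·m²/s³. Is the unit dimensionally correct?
Yes

power has SI base units: kg * m^2 / s^3
kg·m²/s³ reduces to the same SI base units, so it is a valid unit for power.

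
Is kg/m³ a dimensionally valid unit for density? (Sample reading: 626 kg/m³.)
Yes

density has SI base units: kg / m^3
kg/m³ reduces to the same SI base units, so it is a valid unit for density.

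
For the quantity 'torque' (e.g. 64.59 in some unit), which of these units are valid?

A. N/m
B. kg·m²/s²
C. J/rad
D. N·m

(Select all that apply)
B, C, D

torque has SI base units: kg * m^2 / s^2

Checking each option against kg * m^2 / s^2:
  A. N/m: ✗ does not match
  B. kg·m²/s²: ✓ matches
  C. J/rad: ✓ matches
  D. N·m: ✓ matches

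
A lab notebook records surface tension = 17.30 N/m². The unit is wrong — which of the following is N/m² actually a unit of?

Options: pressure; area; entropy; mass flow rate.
pressure

surface tension should have units dimensionally equivalent to kg / s^2 (e.g. N/m).
The given unit 'N/m²' reduces to kg / (m * s^2). Of the listed options, that is the dimensionality of pressure.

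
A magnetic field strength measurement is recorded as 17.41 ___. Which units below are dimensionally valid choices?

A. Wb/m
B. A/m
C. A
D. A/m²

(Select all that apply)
B

magnetic field strength has SI base units: A / m

Checking each option against A / m:
  A. Wb/m: ✗ does not match
  B. A/m: ✓ matches
  C. A: ✗ does not match
  D. A/m²: ✗ does not match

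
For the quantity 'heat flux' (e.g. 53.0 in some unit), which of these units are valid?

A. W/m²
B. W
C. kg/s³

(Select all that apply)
A, C

heat flux has SI base units: kg / s^3

Checking each option against kg / s^3:
  A. W/m²: ✓ matches
  B. W: ✗ does not match
  C. kg/s³: ✓ matches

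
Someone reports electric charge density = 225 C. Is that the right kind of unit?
No

electric charge density has SI base units: A * s / m^3
C does NOT reduce to A * s / m^3; a valid unit for electric charge density would be e.g. C/m³.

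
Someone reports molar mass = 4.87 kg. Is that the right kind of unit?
No

molar mass has SI base units: kg / mol
kg does NOT reduce to kg / mol; a valid unit for molar mass would be e.g. kg/mol.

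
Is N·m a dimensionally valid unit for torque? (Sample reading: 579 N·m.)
Yes

torque has SI base units: kg * m^2 / s^2
N·m reduces to the same SI base units, so it is a valid unit for torque.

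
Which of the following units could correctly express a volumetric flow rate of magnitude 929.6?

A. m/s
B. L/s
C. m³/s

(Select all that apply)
B, C

volumetric flow rate has SI base units: m^3 / s

Checking each option against m^3 / s:
  A. m/s: ✗ does not match
  B. L/s: ✓ matches
  C. m³/s: ✓ matches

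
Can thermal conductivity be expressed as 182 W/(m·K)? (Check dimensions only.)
Yes

thermal conductivity has SI base units: kg * m / (s^3 * K)
W/(m·K) reduces to the same SI base units, so it is a valid unit for thermal conductivity.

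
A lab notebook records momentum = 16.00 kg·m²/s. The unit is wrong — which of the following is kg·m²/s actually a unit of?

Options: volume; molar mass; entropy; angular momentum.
angular momentum

momentum should have units dimensionally equivalent to kg * m / s (e.g. kg·m/s).
The given unit 'kg·m²/s' reduces to kg * m^2 / s. Of the listed options, that is the dimensionality of angular momentum.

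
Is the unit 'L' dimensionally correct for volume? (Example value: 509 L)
Yes

volume has SI base units: m^3
L reduces to the same SI base units, so it is a valid unit for volume.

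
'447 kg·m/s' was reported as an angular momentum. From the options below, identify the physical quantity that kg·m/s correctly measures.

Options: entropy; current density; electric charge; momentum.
momentum

angular momentum should have units dimensionally equivalent to kg * m^2 / s (e.g. kg·m²/s).
The given unit 'kg·m/s' reduces to kg * m / s. Of the listed options, that is the dimensionality of momentum.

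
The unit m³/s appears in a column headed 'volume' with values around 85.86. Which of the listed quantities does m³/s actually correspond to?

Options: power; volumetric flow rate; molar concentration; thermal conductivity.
volumetric flow rate

volume should have units dimensionally equivalent to m^3 (e.g. m³).
The given unit 'm³/s' reduces to m^3 / s. Of the listed options, that is the dimensionality of volumetric flow rate.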